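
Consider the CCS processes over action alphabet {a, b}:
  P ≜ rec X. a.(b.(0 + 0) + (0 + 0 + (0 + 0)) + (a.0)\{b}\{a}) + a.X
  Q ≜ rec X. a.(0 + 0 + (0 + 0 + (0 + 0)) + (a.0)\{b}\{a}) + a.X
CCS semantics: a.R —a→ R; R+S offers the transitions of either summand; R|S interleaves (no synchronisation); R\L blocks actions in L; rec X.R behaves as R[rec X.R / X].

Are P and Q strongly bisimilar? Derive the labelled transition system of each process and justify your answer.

NO

P's transition system — 3 states:
  u0 = rec X. a.(b.(0 + 0) + (0 + 0 + (0 + 0)) + (a.0)\{b}\{a}) + a.X | —a→ u0, —a→ u1
  u1 = b.(0 + 0) + (0 + 0 + (0 + 0)) + (a.0)\{b}\{a} | —b→ u2
  u2 = 0 + 0 | stopped
Q's transition system — 2 states:
  v0 = rec X. a.(0 + 0 + (0 + 0 + (0 + 0)) + (a.0)\{b}\{a}) + a.X | —a→ v0, —a→ v1
  v1 = 0 + 0 + (0 + 0 + (0 + 0)) + (a.0)\{b}\{a} | stopped
Bisimilarity quotient blocks:
  B0 = {u0}
  B1 = {u1}
  B2 = {u2, v1}
  B3 = {v0}
u0 ∈ B0, v0 ∈ B3 → different blocks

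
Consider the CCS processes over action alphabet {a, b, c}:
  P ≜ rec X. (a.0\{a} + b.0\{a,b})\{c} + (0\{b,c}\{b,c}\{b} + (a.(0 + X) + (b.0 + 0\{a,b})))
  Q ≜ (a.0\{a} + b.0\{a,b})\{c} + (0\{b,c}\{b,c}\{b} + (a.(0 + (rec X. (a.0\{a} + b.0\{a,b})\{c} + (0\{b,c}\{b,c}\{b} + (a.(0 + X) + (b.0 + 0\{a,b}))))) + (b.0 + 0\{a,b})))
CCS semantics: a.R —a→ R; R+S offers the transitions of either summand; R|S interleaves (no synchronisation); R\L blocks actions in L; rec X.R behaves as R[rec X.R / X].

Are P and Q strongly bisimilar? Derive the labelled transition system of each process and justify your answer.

LTS(P): 5 reachable states
  u0 = rec X. (a.0\{a} + b.0\{a,b})\{c} + (0\{b,c}\{b,c}\{b} + (a.(0 + X) + (b.0 + 0\{a,b}))) → —a→ u1, —a→ u2, —b→ u3, —b→ u4
  u1 = 0 + (rec X. (a.0\{a} + b.0\{a,b})\{c} + (0\{b,c}\{b,c}\{b} + (a.(0 + X) + (b.0 + 0\{a,b})))) → —a→ u1, —a→ u2, —b→ u3, —b→ u4
  u2 = 0\{a}\{c} → ·
  u3 = 0 → ·
  u4 = 0\{a,b}\{c} → ·
LTS(Q): 5 reachable states
  v0 = (a.0\{a} + b.0\{a,b})\{c} + (0\{b,c}\{b,c}\{b} + (a.(0 + (rec X. (a.0\{a} + b.0\{a,b})\{c} + (0\{b,c}\{b,c}\{b} + (a.(0 + X) + (b.0 + 0\{a,b}))))) + (b.0 + 0\{a,b}))) → —a→ v1, —a→ v2, —b→ v3, —b→ v4
  v1 = 0 + (rec X. (a.0\{a} + b.0\{a,b})\{c} + (0\{b,c}\{b,c}\{b} + (a.(0 + X) + (b.0 + 0\{a,b})))) → —a→ v1, —a→ v2, —b→ v3, —b→ v4
  v2 = 0\{a}\{c} → ·
  v3 = 0 → ·
  v4 = 0\{a,b}\{c} → ·
Partition-refinement fixed point:
  B0 = {u0, u1, v0, v1}
  B1 = {u2, u3, u4, v2, v3, v4}
u0 ∈ B0, v0 ∈ B0 → same block

P ~ Q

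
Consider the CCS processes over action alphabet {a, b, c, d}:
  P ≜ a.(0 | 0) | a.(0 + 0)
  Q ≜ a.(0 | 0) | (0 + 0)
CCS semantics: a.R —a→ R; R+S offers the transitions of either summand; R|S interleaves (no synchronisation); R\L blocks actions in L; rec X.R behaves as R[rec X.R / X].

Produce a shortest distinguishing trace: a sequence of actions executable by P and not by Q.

aa

Reachable graph of P (4 states):
  m0 = a.(0 | 0) | a.(0 + 0) has moves --a--▸ m1, --a--▸ m2
  m1 = 0 | 0 | a.(0 + 0) has moves --a--▸ m3
  m2 = a.(0 | 0) | (0 + 0) has moves --a--▸ m3
  m3 = 0 | 0 | (0 + 0) has moves stopped
Reachable graph of Q (2 states):
  n0 = a.(0 | 0) | (0 + 0) has moves --a--▸ n1
  n1 = 0 | 0 | (0 + 0) has moves stopped
Run σ = ⟨aa⟩ on P: start {m0}
  after a @ step 1: {m1, m2}
  after a @ step 2: {m3}
  ✓ P
Run σ = ⟨aa⟩ on Q: start {n0}
  after a @ step 1: {n1}
  after a @ step 2: ∅  — Q cannot continue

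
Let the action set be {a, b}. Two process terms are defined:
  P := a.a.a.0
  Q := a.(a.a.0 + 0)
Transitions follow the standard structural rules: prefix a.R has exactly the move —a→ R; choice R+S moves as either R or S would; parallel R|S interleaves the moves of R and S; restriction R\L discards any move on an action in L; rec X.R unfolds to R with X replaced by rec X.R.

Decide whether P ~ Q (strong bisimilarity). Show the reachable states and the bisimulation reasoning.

Reachable graph of P (4 states):
  s0 = a.a.a.0 :: =a=> s1
  s1 = a.a.0 :: =a=> s2
  s2 = a.0 :: =a=> s3
  s3 = 0 :: ·
Reachable graph of Q (4 states):
  t0 = a.(a.a.0 + 0) :: =a=> t1
  t1 = a.a.0 + 0 :: =a=> t2
  t2 = a.0 :: =a=> t3
  t3 = 0 :: ·
Bisimilarity quotient blocks:
  B0 = {s0, t0}
  B1 = {s1, t1}
  B2 = {s2, t2}
  B3 = {s3, t3}
s0 ∈ B0, t0 ∈ B0 → same block

YES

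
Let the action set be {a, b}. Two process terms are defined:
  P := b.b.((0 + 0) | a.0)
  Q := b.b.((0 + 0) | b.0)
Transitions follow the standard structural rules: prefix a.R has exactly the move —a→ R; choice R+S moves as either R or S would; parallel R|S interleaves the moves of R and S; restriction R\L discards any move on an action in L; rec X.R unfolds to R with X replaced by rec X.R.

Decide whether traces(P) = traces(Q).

traces(P) ≠ traces(Q) — witness ⟨bba⟩

Reachable graph of P (4 states):
  m0 = b.b.((0 + 0) | a.0) | —b→ m1
  m1 = b.((0 + 0) | a.0) | —b→ m2
  m2 = (0 + 0) | a.0 | —a→ m3
  m3 = (0 + 0) | 0 | ·
Reachable graph of Q (4 states):
  n0 = b.b.((0 + 0) | b.0) | —b→ n1
  n1 = b.((0 + 0) | b.0) | —b→ n2
  n2 = (0 + 0) | b.0 | —b→ n3
  n3 = (0 + 0) | 0 | ·
Trace ⟨bba⟩ through P, begin at {m0}:
  step 1 (b): {m1}
  step 2 (b): {m2}
  step 3 (a): {m3}
  ✓ P
Trace ⟨bba⟩ through Q, begin at {n0}:
  step 1 (b): {n1}
  step 2 (b): {n2}
  step 3 (a): no successor for Q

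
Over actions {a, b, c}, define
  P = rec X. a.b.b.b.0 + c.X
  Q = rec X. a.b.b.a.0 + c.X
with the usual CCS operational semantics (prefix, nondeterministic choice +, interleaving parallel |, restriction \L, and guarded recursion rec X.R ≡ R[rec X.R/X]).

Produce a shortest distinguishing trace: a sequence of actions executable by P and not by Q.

LTS(P): 5 reachable states
  m0 = rec X. a.b.b.b.0 + c.X → =a=> m1, =c=> m0
  m1 = b.b.b.0 → =b=> m2
  m2 = b.b.0 → =b=> m3
  m3 = b.0 → =b=> m4
  m4 = 0 → deadlocked
LTS(Q): 5 reachable states
  n0 = rec X. a.b.b.a.0 + c.X → =a=> n1, =c=> n0
  n1 = b.b.a.0 → =b=> n2
  n2 = b.a.0 → =b=> n3
  n3 = a.0 → =a=> n4
  n4 = 0 → deadlocked
Trace ⟨abbb⟩ through P, begin at {m0}:
  [1] a ⇒ {m1}
  [2] b ⇒ {m2}
  [3] b ⇒ {m3}
  [4] b ⇒ {m4}
  P completes σ.
Trace ⟨abbb⟩ through Q, begin at {n0}:
  [1] a ⇒ {n1}
  [2] b ⇒ {n2}
  [3] b ⇒ {n3}
  [4] b ⇒ no successor for Q

abbb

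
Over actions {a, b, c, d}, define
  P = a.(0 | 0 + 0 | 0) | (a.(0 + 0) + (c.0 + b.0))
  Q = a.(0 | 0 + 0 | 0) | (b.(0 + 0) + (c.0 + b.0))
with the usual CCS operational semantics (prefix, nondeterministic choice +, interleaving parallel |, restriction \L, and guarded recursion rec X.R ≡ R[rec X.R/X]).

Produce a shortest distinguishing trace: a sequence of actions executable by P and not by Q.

Reachable graph of P (6 states):
  u0 = a.(0 | 0 + 0 | 0) | (a.(0 + 0) + (c.0 + b.0)) :: =a=> u1, =a=> u2, =b=> u3, =c=> u3
  u1 = (0 | 0 + 0 | 0) | (a.(0 + 0) + (c.0 + b.0)) :: =a=> u4, =b=> u5, =c=> u5
  u2 = a.(0 | 0 + 0 | 0) | (0 + 0) :: =a=> u4
  u3 = a.(0 | 0 + 0 | 0) | 0 :: =a=> u5
  u4 = (0 | 0 + 0 | 0) | (0 + 0) :: deadlocked
  u5 = (0 | 0 + 0 | 0) | 0 :: deadlocked
Reachable graph of Q (6 states):
  v0 = a.(0 | 0 + 0 | 0) | (b.(0 + 0) + (c.0 + b.0)) :: =a=> v1, =b=> v2, =b=> v3, =c=> v3
  v1 = (0 | 0 + 0 | 0) | (b.(0 + 0) + (c.0 + b.0)) :: =b=> v4, =b=> v5, =c=> v5
  v2 = a.(0 | 0 + 0 | 0) | (0 + 0) :: =a=> v4
  v3 = a.(0 | 0 + 0 | 0) | 0 :: =a=> v5
  v4 = (0 | 0 + 0 | 0) | (0 + 0) :: deadlocked
  v5 = (0 | 0 + 0 | 0) | 0 :: deadlocked
Run σ = ⟨aa⟩ on P: start {u0}
  [1] a ⇒ {u1, u2}
  [2] a ⇒ {u4}
  ✓ P
Run σ = ⟨aa⟩ on Q: start {v0}
  [1] a ⇒ {v1}
  [2] a ⇒ no successor for Q

aa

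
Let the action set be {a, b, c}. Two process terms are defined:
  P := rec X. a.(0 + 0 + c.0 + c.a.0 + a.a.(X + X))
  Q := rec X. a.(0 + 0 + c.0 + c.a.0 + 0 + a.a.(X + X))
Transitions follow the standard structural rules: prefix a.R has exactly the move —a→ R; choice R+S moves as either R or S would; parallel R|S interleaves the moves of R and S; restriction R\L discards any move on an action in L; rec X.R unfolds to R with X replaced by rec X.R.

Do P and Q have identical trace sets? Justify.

P's transition system — 6 states:
  m0 = rec X. a.(0 + 0 + c.0 + c.a.0 + a.a.(X + X)) has moves =a=> m1
  m1 = 0 + 0 + c.0 + c.a.0 + a.a.((rec X. a.(0 + 0 + c.0 + c.a.0 + a.a.(X + X))) + (rec X. a.(0 + 0 + c.0 + c.a.0 + a.a.(X + X)))) has moves =a=> m2, =c=> m3, =c=> m4
  m2 = a.((rec X. a.(0 + 0 + c.0 + c.a.0 + a.a.(X + X))) + (rec X. a.(0 + 0 + c.0 + c.a.0 + a.a.(X + X)))) has moves =a=> m5
  m3 = 0 has moves stopped
  m4 = a.0 has moves =a=> m3
  m5 = (rec X. a.(0 + 0 + c.0 + c.a.0 + a.a.(X + X))) + (rec X. a.(0 + 0 + c.0 + c.a.0 + a.a.(X + X))) has moves =a=> m1
Q's transition system — 6 states:
  n0 = rec X. a.(0 + 0 + c.0 + c.a.0 + 0 + a.a.(X + X)) has moves =a=> n1
  n1 = 0 + 0 + c.0 + c.a.0 + 0 + a.a.((rec X. a.(0 + 0 + c.0 + c.a.0 + 0 + a.a.(X + X))) + (rec X. a.(0 + 0 + c.0 + c.a.0 + 0 + a.a.(X + X)))) has moves =a=> n2, =c=> n3, =c=> n4
  n2 = a.((rec X. a.(0 + 0 + c.0 + c.a.0 + 0 + a.a.(X + X))) + (rec X. a.(0 + 0 + c.0 + c.a.0 + 0 + a.a.(X + X)))) has moves =a=> n5
  n3 = 0 has moves stopped
  n4 = a.0 has moves =a=> n3
  n5 = (rec X. a.(0 + 0 + c.0 + c.a.0 + 0 + a.a.(X + X))) + (rec X. a.(0 + 0 + c.0 + c.a.0 + 0 + a.a.(X + X))) has moves =a=> n1
Partition-refinement fixed point:
  B0 = {m0, m5, n0, n5}
  B1 = {m1, n1}
  B2 = {m2, n2}
  B3 = {m4, n4}
  B4 = {m3, n3}
m0 ∈ B0, n0 ∈ B0 → same block
Bisimilar ⇒ trace-equivalent.

YES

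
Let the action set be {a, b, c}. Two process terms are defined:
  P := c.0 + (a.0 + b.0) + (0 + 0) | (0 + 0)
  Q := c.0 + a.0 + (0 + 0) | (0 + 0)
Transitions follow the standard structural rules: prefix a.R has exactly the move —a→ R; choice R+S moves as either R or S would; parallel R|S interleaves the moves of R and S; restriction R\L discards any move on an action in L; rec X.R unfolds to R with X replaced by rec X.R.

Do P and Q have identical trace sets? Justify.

NO — witness ⟨b⟩

P's transition system — 2 states:
  m0 = c.0 + (a.0 + b.0) + (0 + 0) | (0 + 0) | ··a··> m1, ··b··> m1, ··c··> m1
  m1 = 0 | ·
Q's transition system — 2 states:
  n0 = c.0 + a.0 + (0 + 0) | (0 + 0) | ··a··> n1, ··c··> n1
  n1 = 0 | ·
Trace ⟨b⟩ through P, begin at {m0}:
  step 1 (b): {m1}
  — P admits the full trace.
Trace ⟨b⟩ through Q, begin at {n0}:
  step 1 (b): ∅  — Q cannot continue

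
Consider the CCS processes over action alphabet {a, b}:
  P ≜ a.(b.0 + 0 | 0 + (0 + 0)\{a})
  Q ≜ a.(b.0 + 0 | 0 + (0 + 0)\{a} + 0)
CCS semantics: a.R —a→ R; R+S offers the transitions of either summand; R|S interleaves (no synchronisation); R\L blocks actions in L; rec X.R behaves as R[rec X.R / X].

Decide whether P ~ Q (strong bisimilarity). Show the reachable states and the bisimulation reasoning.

P ~ Q

P's transition system — 3 states:
  p0 = a.(b.0 + 0 | 0 + (0 + 0)\{a}) | =a=> p1
  p1 = b.0 + 0 | 0 + (0 + 0)\{a} | =b=> p2
  p2 = 0 | (no moves)
Q's transition system — 3 states:
  q0 = a.(b.0 + 0 | 0 + (0 + 0)\{a} + 0) | =a=> q1
  q1 = b.0 + 0 | 0 + (0 + 0)\{a} + 0 | =b=> q2
  q2 = 0 | (no moves)
Bisimilarity quotient blocks:
  B0 = {p0, q0}
  B1 = {p1, q1}
  B2 = {p2, q2}
p0 ∈ B0, q0 ∈ B0 → same block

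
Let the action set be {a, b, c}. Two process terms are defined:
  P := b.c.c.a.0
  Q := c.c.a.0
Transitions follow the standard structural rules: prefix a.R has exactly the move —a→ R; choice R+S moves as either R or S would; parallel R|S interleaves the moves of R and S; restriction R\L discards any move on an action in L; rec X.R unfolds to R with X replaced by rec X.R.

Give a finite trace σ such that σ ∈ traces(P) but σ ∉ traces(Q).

b

P's transition system — 5 states:
  p0 = b.c.c.a.0 | —b→ p1
  p1 = c.c.a.0 | —c→ p2
  p2 = c.a.0 | —c→ p3
  p3 = a.0 | —a→ p4
  p4 = 0 | ∅
Q's transition system — 4 states:
  q0 = c.c.a.0 | —c→ q1
  q1 = c.a.0 | —c→ q2
  q2 = a.0 | —a→ q3
  q3 = 0 | ∅
Executing b from P (initial set {p0}):
  after b @ step 1: {p1}
  P completes σ.
Executing b from Q (initial set {q0}):
  after b @ step 1: no successor for Q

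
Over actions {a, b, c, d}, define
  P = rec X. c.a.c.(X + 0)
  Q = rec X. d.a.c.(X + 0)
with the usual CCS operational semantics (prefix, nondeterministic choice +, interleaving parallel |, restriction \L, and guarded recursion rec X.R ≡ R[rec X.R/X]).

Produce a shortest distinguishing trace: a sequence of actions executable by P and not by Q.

c

Reachable graph of P (4 states):
  s0 = rec X. c.a.c.(X + 0) :: ··c··> s1
  s1 = a.c.((rec X. c.a.c.(X + 0)) + 0) :: ··a··> s2
  s2 = c.((rec X. c.a.c.(X + 0)) + 0) :: ··c··> s3
  s3 = (rec X. c.a.c.(X + 0)) + 0 :: ··c··> s1
Reachable graph of Q (4 states):
  t0 = rec X. d.a.c.(X + 0) :: ··d··> t1
  t1 = a.c.((rec X. d.a.c.(X + 0)) + 0) :: ··a··> t2
  t2 = c.((rec X. d.a.c.(X + 0)) + 0) :: ··c··> t3
  t3 = (rec X. d.a.c.(X + 0)) + 0 :: ··d··> t1
Executing c from P (initial set {s0}):
  [1] c ⇒ {s1}
  — P admits the full trace.
Executing c from Q (initial set {t0}):
  [1] c ⇒ ∅ (Q stuck)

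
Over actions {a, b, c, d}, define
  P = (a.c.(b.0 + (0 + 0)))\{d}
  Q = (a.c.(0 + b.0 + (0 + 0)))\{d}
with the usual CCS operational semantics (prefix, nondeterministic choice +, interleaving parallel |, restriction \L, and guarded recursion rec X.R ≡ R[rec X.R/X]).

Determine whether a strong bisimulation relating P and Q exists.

P ~ Q

LTS(P): 4 reachable states
  p0 = (a.c.(b.0 + (0 + 0)))\{d} :: —a→ p1
  p1 = (c.(b.0 + (0 + 0)))\{d} :: —c→ p2
  p2 = (b.0 + (0 + 0))\{d} :: —b→ p3
  p3 = 0\{d} :: ·
LTS(Q): 4 reachable states
  q0 = (a.c.(0 + b.0 + (0 + 0)))\{d} :: —a→ q1
  q1 = (c.(0 + b.0 + (0 + 0)))\{d} :: —c→ q2
  q2 = (0 + b.0 + (0 + 0))\{d} :: —b→ q3
  q3 = 0\{d} :: ·
Bisimilarity quotient blocks:
  B0 = {p0, q0}
  B1 = {p1, q1}
  B2 = {p2, q2}
  B3 = {p3, q3}
p0 ∈ B0, q0 ∈ B0 → same block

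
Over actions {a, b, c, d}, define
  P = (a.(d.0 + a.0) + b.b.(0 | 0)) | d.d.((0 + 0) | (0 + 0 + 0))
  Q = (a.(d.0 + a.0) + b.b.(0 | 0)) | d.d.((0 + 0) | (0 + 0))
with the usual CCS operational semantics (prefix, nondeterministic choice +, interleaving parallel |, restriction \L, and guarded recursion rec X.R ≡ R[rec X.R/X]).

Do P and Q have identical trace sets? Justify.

YES

Reachable graph of P (15 states):
  p0 = (a.(d.0 + a.0) + b.b.(0 | 0)) | d.d.((0 + 0) | (0 + 0 + 0)) → --a--▸ p1, --b--▸ p2, --d--▸ p3
  p1 = (d.0 + a.0) | d.d.((0 + 0) | (0 + 0 + 0)) → --a--▸ p4, --d--▸ p4, --d--▸ p5
  p2 = b.(0 | 0) | d.d.((0 + 0) | (0 + 0 + 0)) → --b--▸ p6, --d--▸ p7
  p3 = (a.(d.0 + a.0) + b.b.(0 | 0)) | d.((0 + 0) | (0 + 0 + 0)) → --a--▸ p5, --b--▸ p7, --d--▸ p8
  p4 = 0 | d.d.((0 + 0) | (0 + 0 + 0)) → --d--▸ p9
  p5 = (d.0 + a.0) | d.((0 + 0) | (0 + 0 + 0)) → --a--▸ p9, --d--▸ p10, --d--▸ p9
  p6 = 0 | 0 | d.d.((0 + 0) | (0 + 0 + 0)) → --d--▸ p11
  p7 = b.(0 | 0) | d.((0 + 0) | (0 + 0 + 0)) → --b--▸ p11, --d--▸ p12
  p8 = (a.(d.0 + a.0) + b.b.(0 | 0)) | ((0 + 0) | (0 + 0 + 0)) → --a--▸ p10, --b--▸ p12
  p9 = 0 | d.((0 + 0) | (0 + 0 + 0)) → --d--▸ p13
  p10 = (d.0 + a.0) | ((0 + 0) | (0 + 0 + 0)) → --a--▸ p13, --d--▸ p13
  p11 = 0 | 0 | d.((0 + 0) | (0 + 0 + 0)) → --d--▸ p14
  p12 = b.(0 | 0) | ((0 + 0) | (0 + 0 + 0)) → --b--▸ p14
  p13 = 0 | ((0 + 0) | (0 + 0 + 0)) → (no moves)
  p14 = 0 | 0 | ((0 + 0) | (0 + 0 + 0)) → (no moves)
Reachable graph of Q (15 states):
  q0 = (a.(d.0 + a.0) + b.b.(0 | 0)) | d.d.((0 + 0) | (0 + 0)) → --a--▸ q1, --b--▸ q2, --d--▸ q3
  q1 = (d.0 + a.0) | d.d.((0 + 0) | (0 + 0)) → --a--▸ q4, --d--▸ q4, --d--▸ q5
  q2 = b.(0 | 0) | d.d.((0 + 0) | (0 + 0)) → --b--▸ q6, --d--▸ q7
  q3 = (a.(d.0 + a.0) + b.b.(0 | 0)) | d.((0 + 0) | (0 + 0)) → --a--▸ q5, --b--▸ q7, --d--▸ q8
  q4 = 0 | d.d.((0 + 0) | (0 + 0)) → --d--▸ q9
  q5 = (d.0 + a.0) | d.((0 + 0) | (0 + 0)) → --a--▸ q9, --d--▸ q10, --d--▸ q9
  q6 = 0 | 0 | d.d.((0 + 0) | (0 + 0)) → --d--▸ q11
  q7 = b.(0 | 0) | d.((0 + 0) | (0 + 0)) → --b--▸ q11, --d--▸ q12
  q8 = (a.(d.0 + a.0) + b.b.(0 | 0)) | ((0 + 0) | (0 + 0)) → --a--▸ q10, --b--▸ q12
  q9 = 0 | d.((0 + 0) | (0 + 0)) → --d--▸ q13
  q10 = (d.0 + a.0) | ((0 + 0) | (0 + 0)) → --a--▸ q13, --d--▸ q13
  q11 = 0 | 0 | d.((0 + 0) | (0 + 0)) → --d--▸ q14
  q12 = b.(0 | 0) | ((0 + 0) | (0 + 0)) → --b--▸ q14
  q13 = 0 | ((0 + 0) | (0 + 0)) → (no moves)
  q14 = 0 | 0 | ((0 + 0) | (0 + 0)) → (no moves)
Partition-refinement fixed point:
  B0 = {p0, q0}
  B1 = {p3, q3}
  B2 = {p8, q8}
  B3 = {p10, q10}
  B4 = {p13, p14, q13, q14}
  B5 = {p12, q12}
  B6 = {p5, q5}
  B7 = {p11, p9, q11, q9}
  B8 = {p7, q7}
  B9 = {p1, q1}
  B10 = {p4, p6, q4, q6}
  B11 = {p2, q2}
p0 ∈ B0, q0 ∈ B0 → same block
Bisimilar ⇒ trace-equivalent.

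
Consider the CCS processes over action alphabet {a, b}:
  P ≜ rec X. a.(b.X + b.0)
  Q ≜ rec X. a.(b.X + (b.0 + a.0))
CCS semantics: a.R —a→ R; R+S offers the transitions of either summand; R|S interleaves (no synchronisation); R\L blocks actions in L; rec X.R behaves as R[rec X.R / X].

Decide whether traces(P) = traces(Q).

trace-distinct — witness ⟨aa⟩

Reachable graph of P (3 states):
  u0 = rec X. a.(b.X + b.0) :: =a=> u1
  u1 = b.(rec X. a.(b.X + b.0)) + b.0 :: =b=> u0, =b=> u2
  u2 = 0 :: ·
Reachable graph of Q (3 states):
  v0 = rec X. a.(b.X + (b.0 + a.0)) :: =a=> v1
  v1 = b.(rec X. a.(b.X + (b.0 + a.0))) + (b.0 + a.0) :: =a=> v2, =b=> v0, =b=> v2
  v2 = 0 :: ·
Executing aa from Q (initial set {v0}):
  [1] a ⇒ {v1}
  [2] a ⇒ {v2}
  ✓ Q
Executing aa from P (initial set {u0}):
  [1] a ⇒ {u1}
  [2] a ⇒ ∅ (P stuck)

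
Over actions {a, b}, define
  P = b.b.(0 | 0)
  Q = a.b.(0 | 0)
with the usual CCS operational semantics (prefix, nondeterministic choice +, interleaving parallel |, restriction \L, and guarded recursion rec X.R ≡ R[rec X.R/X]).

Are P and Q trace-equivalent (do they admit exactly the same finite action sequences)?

NO — witness ⟨b⟩

P's transition system — 3 states:
  p0 = b.b.(0 | 0) has moves -b-> p1
  p1 = b.(0 | 0) has moves -b-> p2
  p2 = 0 | 0 has moves deadlocked
Q's transition system — 3 states:
  q0 = a.b.(0 | 0) has moves -a-> q1
  q1 = b.(0 | 0) has moves -b-> q2
  q2 = 0 | 0 has moves deadlocked
Executing b from P (initial set {p0}):
  after b @ step 1: {p1}
  ✓ P
Executing b from Q (initial set {q0}):
  after b @ step 1: no successor for Q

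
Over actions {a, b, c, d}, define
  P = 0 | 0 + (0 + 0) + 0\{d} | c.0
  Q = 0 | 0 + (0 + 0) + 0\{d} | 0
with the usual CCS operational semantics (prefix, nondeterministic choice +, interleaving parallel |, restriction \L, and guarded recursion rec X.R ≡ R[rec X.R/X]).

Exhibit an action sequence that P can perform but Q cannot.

LTS(P): 2 reachable states
  u0 = 0 | 0 + (0 + 0) + 0\{d} | c.0 ⊢ ··c··> u1
  u1 = 0\{d} | 0 ⊢ ∅
LTS(Q): 1 reachable states
  v0 = 0 | 0 + (0 + 0) + 0\{d} | 0 ⊢ ∅
Executing c from P (initial set {u0}):
  [1] c ⇒ {u1}
  ✓ P
Executing c from Q (initial set {v0}):
  [1] c ⇒ no successor for Q

c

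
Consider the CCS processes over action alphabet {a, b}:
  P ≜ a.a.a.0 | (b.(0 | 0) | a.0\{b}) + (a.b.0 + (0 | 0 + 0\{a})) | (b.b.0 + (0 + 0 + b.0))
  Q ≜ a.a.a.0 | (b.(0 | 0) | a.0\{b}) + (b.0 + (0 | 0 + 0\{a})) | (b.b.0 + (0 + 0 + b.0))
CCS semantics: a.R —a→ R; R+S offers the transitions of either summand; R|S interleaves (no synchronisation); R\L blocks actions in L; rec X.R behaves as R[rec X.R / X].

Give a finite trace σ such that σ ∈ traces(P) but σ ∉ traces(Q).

Reachable graph of P (24 states):
  s0 = a.a.a.0 | (b.(0 | 0) | a.0\{b}) + (a.b.0 + (0 | 0 + 0\{a})) | (b.b.0 + (0 + 0 + b.0)) :: =a=> s1, =a=> s2, =a=> s3, =b=> s4, =b=> s5, =b=> s6
  s1 = a.a.0 | (b.(0 | 0) | a.0\{b}) :: =a=> s7, =a=> s8, =b=> s9
  s2 = a.a.a.0 | (b.(0 | 0) | 0\{b}) :: =a=> s8, =b=> s10
  s3 = b.0 | (b.b.0 + (0 + 0 + b.0)) :: =b=> s11, =b=> s12, =b=> s13
  s4 = (a.b.0 + (0 | 0 + 0\{a})) | 0 :: =a=> s12
  s5 = (a.b.0 + (0 | 0 + 0\{a})) | b.0 :: =a=> s13, =b=> s4
  s6 = a.a.a.0 | (0 | 0 | a.0\{b}) :: =a=> s10, =a=> s9
  s7 = a.0 | (b.(0 | 0) | a.0\{b}) :: =a=> s14, =a=> s15, =b=> s16
  s8 = a.a.0 | (b.(0 | 0) | 0\{b}) :: =a=> s15, =b=> s17
  s9 = a.a.0 | (0 | 0 | a.0\{b}) :: =a=> s16, =a=> s17
  s10 = a.a.a.0 | (0 | 0 | 0\{b}) :: =a=> s17
  s11 = 0 | (b.b.0 + (0 + 0 + b.0)) :: =b=> s18, =b=> s19
  s12 = b.0 | 0 :: =b=> s18
  s13 = b.0 | b.0 :: =b=> s12, =b=> s19
  s14 = 0 | (b.(0 | 0) | a.0\{b}) :: =a=> s20, =b=> s21
  s15 = a.0 | (b.(0 | 0) | 0\{b}) :: =a=> s20, =b=> s22
  s16 = a.0 | (0 | 0 | a.0\{b}) :: =a=> s21, =a=> s22
  s17 = a.a.0 | (0 | 0 | 0\{b}) :: =a=> s22
  s18 = 0 | 0 :: ·
  s19 = 0 | b.0 :: =b=> s18
  s20 = 0 | (b.(0 | 0) | 0\{b}) :: =b=> s23
  s21 = 0 | (0 | 0 | a.0\{b}) :: =a=> s23
  s22 = a.0 | (0 | 0 | 0\{b}) :: =a=> s23
  s23 = 0 | (0 | 0 | 0\{b}) :: ·
Reachable graph of Q (21 states):
  t0 = a.a.a.0 | (b.(0 | 0) | a.0\{b}) + (b.0 + (0 | 0 + 0\{a})) | (b.b.0 + (0 + 0 + b.0)) :: =a=> t1, =a=> t2, =b=> t3, =b=> t4, =b=> t5, =b=> t6
  t1 = a.a.0 | (b.(0 | 0) | a.0\{b}) :: =a=> t7, =a=> t8, =b=> t9
  t2 = a.a.a.0 | (b.(0 | 0) | 0\{b}) :: =a=> t8, =b=> t10
  t3 = (b.0 + (0 | 0 + 0\{a})) | 0 :: =b=> t11
  t4 = (b.0 + (0 | 0 + 0\{a})) | b.0 :: =b=> t12, =b=> t3
  t5 = 0 | (b.b.0 + (0 + 0 + b.0)) :: =b=> t11, =b=> t12
  t6 = a.a.a.0 | (0 | 0 | a.0\{b}) :: =a=> t10, =a=> t9
  t7 = a.0 | (b.(0 | 0) | a.0\{b}) :: =a=> t13, =a=> t14, =b=> t15
  t8 = a.a.0 | (b.(0 | 0) | 0\{b}) :: =a=> t14, =b=> t16
  t9 = a.a.0 | (0 | 0 | a.0\{b}) :: =a=> t15, =a=> t16
  t10 = a.a.a.0 | (0 | 0 | 0\{b}) :: =a=> t16
  t11 = 0 | 0 :: ·
  t12 = 0 | b.0 :: =b=> t11
  t13 = 0 | (b.(0 | 0) | a.0\{b}) :: =a=> t17, =b=> t18
  t14 = a.0 | (b.(0 | 0) | 0\{b}) :: =a=> t17, =b=> t19
  t15 = a.0 | (0 | 0 | a.0\{b}) :: =a=> t18, =a=> t19
  t16 = a.a.0 | (0 | 0 | 0\{b}) :: =a=> t19
  t17 = 0 | (b.(0 | 0) | 0\{b}) :: =b=> t20
  t18 = 0 | (0 | 0 | a.0\{b}) :: =a=> t20
  t19 = a.0 | (0 | 0 | 0\{b}) :: =a=> t20
  t20 = 0 | (0 | 0 | 0\{b}) :: ·
Executing abb from P (initial set {s0}):
  step 1 (a): {s1, s2, s3}
  step 2 (b): {s10, s11, s12, s13, s9}
  step 3 (b): {s12, s18, s19}
  P completes σ.
Executing abb from Q (initial set {t0}):
  step 1 (a): {t1, t2}
  step 2 (b): {t10, t9}
  step 3 (b): ∅ (Q stuck)

abb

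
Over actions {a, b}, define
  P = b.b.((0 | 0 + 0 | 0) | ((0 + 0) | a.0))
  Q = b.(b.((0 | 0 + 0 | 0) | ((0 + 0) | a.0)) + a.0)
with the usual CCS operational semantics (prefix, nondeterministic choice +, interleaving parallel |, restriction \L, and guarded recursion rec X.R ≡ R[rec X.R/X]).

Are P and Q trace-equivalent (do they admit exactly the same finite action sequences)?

trace-distinct — witness ⟨ba⟩

Reachable graph of P (4 states):
  p0 = b.b.((0 | 0 + 0 | 0) | ((0 + 0) | a.0)) | —b→ p1
  p1 = b.((0 | 0 + 0 | 0) | ((0 + 0) | a.0)) | —b→ p2
  p2 = (0 | 0 + 0 | 0) | ((0 + 0) | a.0) | —a→ p3
  p3 = (0 | 0 + 0 | 0) | ((0 + 0) | 0) | ·
Reachable graph of Q (5 states):
  q0 = b.(b.((0 | 0 + 0 | 0) | ((0 + 0) | a.0)) + a.0) | —b→ q1
  q1 = b.((0 | 0 + 0 | 0) | ((0 + 0) | a.0)) + a.0 | —a→ q2, —b→ q3
  q2 = 0 | ·
  q3 = (0 | 0 + 0 | 0) | ((0 + 0) | a.0) | —a→ q4
  q4 = (0 | 0 + 0 | 0) | ((0 + 0) | 0) | ·
Trace ⟨ba⟩ through Q, begin at {q0}:
  step 1 (b): {q1}
  step 2 (a): {q2}
  — Q admits the full trace.
Trace ⟨ba⟩ through P, begin at {p0}:
  step 1 (b): {p1}
  step 2 (a): ∅ (P stuck)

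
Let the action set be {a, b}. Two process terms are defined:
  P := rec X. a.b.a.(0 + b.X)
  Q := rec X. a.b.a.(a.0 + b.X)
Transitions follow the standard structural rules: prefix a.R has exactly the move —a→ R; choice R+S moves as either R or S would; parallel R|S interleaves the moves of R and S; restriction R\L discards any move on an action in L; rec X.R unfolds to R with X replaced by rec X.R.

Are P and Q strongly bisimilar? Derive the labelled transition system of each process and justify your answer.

Reachable graph of P (4 states):
  s0 = rec X. a.b.a.(0 + b.X) → --a--▸ s1
  s1 = b.a.(0 + b.(rec X. a.b.a.(0 + b.X))) → --b--▸ s2
  s2 = a.(0 + b.(rec X. a.b.a.(0 + b.X))) → --a--▸ s3
  s3 = 0 + b.(rec X. a.b.a.(0 + b.X)) → --b--▸ s0
Reachable graph of Q (5 states):
  t0 = rec X. a.b.a.(a.0 + b.X) → --a--▸ t1
  t1 = b.a.(a.0 + b.(rec X. a.b.a.(a.0 + b.X))) → --b--▸ t2
  t2 = a.(a.0 + b.(rec X. a.b.a.(a.0 + b.X))) → --a--▸ t3
  t3 = a.0 + b.(rec X. a.b.a.(a.0 + b.X)) → --a--▸ t4, --b--▸ t0
  t4 = 0 → stopped
Partition-refinement fixed point:
  B0 = {s0, s2}
  B1 = {s1, s3}
  B2 = {t0}
  B3 = {t1}
  B4 = {t2}
  B5 = {t3}
  B6 = {t4}
s0 ∈ B0, t0 ∈ B2 → different blocks

P ≁ Q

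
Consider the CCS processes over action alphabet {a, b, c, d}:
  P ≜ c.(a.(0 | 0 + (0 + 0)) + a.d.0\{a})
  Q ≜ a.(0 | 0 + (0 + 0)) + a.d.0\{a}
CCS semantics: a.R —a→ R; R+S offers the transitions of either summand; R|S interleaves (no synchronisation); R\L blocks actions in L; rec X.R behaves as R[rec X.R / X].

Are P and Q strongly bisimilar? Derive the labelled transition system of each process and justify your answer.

NO

LTS(P): 5 reachable states
  m0 = c.(a.(0 | 0 + (0 + 0)) + a.d.0\{a}) ⊢ ··c··> m1
  m1 = a.(0 | 0 + (0 + 0)) + a.d.0\{a} ⊢ ··a··> m2, ··a··> m3
  m2 = 0 | 0 + (0 + 0) ⊢ ·
  m3 = d.0\{a} ⊢ ··d··> m4
  m4 = 0\{a} ⊢ ·
LTS(Q): 4 reachable states
  n0 = a.(0 | 0 + (0 + 0)) + a.d.0\{a} ⊢ ··a··> n1, ··a··> n2
  n1 = 0 | 0 + (0 + 0) ⊢ ·
  n2 = d.0\{a} ⊢ ··d··> n3
  n3 = 0\{a} ⊢ ·
Partition-refinement fixed point:
  B0 = {m0}
  B1 = {m1, n0}
  B2 = {m3, n2}
  B3 = {m2, m4, n1, n3}
m0 ∈ B0, n0 ∈ B1 → different blocks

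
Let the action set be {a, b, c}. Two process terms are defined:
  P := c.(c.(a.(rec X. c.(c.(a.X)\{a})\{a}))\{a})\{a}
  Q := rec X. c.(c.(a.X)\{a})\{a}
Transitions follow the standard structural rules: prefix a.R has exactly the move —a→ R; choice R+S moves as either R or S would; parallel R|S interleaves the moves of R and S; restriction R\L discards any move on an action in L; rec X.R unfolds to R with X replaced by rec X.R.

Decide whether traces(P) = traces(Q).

trace-equivalent

LTS(P): 3 reachable states
  s0 = c.(c.(a.(rec X. c.(c.(a.X)\{a})\{a}))\{a})\{a} ⊢ -c-> s1
  s1 = (c.(a.(rec X. c.(c.(a.X)\{a})\{a}))\{a})\{a} ⊢ -c-> s2
  s2 = (a.(rec X. c.(c.(a.X)\{a})\{a}))\{a}\{a} ⊢ stopped
LTS(Q): 3 reachable states
  t0 = rec X. c.(c.(a.X)\{a})\{a} ⊢ -c-> t1
  t1 = (c.(a.(rec X. c.(c.(a.X)\{a})\{a}))\{a})\{a} ⊢ -c-> t2
  t2 = (a.(rec X. c.(c.(a.X)\{a})\{a}))\{a}\{a} ⊢ stopped
Bisimilarity quotient blocks:
  B0 = {s0, t0}
  B1 = {s1, t1}
  B2 = {s2, t2}
s0 ∈ B0, t0 ∈ B0 → same block
Bisimilar ⇒ trace-equivalent.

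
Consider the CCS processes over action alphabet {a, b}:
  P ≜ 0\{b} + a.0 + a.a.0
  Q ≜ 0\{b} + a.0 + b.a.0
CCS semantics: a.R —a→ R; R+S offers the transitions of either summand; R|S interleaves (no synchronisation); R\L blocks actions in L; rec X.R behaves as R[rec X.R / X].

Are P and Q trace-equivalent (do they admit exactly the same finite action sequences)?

NO — witness ⟨aa⟩

Reachable graph of P (3 states):
  m0 = 0\{b} + a.0 + a.a.0 :: ··a··> m1, ··a··> m2
  m1 = 0 :: (no moves)
  m2 = a.0 :: ··a··> m1
Reachable graph of Q (3 states):
  n0 = 0\{b} + a.0 + b.a.0 :: ··a··> n1, ··b··> n2
  n1 = 0 :: (no moves)
  n2 = a.0 :: ··a··> n1
Trace ⟨aa⟩ through P, begin at {m0}:
  step 1 (a): {m1, m2}
  step 2 (a): {m1}
  ✓ P
Trace ⟨aa⟩ through Q, begin at {n0}:
  step 1 (a): {n1}
  step 2 (a): no successor for Q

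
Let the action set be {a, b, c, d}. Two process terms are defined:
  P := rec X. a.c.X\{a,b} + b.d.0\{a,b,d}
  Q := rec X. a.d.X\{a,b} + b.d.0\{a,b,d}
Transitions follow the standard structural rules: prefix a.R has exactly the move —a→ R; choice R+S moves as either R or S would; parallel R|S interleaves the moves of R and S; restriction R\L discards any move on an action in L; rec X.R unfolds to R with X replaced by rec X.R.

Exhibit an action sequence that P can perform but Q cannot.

ac

LTS(P): 5 reachable states
  u0 = rec X. a.c.X\{a,b} + b.d.0\{a,b,d} ⊢ =a=> u1, =b=> u2
  u1 = c.(rec X. a.c.X\{a,b} + b.d.0\{a,b,d})\{a,b} ⊢ =c=> u3
  u2 = d.0\{a,b,d} ⊢ =d=> u4
  u3 = (rec X. a.c.X\{a,b} + b.d.0\{a,b,d})\{a,b} ⊢ ∅
  u4 = 0\{a,b,d} ⊢ ∅
LTS(Q): 5 reachable states
  v0 = rec X. a.d.X\{a,b} + b.d.0\{a,b,d} ⊢ =a=> v1, =b=> v2
  v1 = d.(rec X. a.d.X\{a,b} + b.d.0\{a,b,d})\{a,b} ⊢ =d=> v3
  v2 = d.0\{a,b,d} ⊢ =d=> v4
  v3 = (rec X. a.d.X\{a,b} + b.d.0\{a,b,d})\{a,b} ⊢ ∅
  v4 = 0\{a,b,d} ⊢ ∅
Trace ⟨ac⟩ through P, begin at {u0}:
  after a @ step 1: {u1}
  after c @ step 2: {u3}
  — P admits the full trace.
Trace ⟨ac⟩ through Q, begin at {v0}:
  after a @ step 1: {v1}
  after c @ step 2: no successor for Q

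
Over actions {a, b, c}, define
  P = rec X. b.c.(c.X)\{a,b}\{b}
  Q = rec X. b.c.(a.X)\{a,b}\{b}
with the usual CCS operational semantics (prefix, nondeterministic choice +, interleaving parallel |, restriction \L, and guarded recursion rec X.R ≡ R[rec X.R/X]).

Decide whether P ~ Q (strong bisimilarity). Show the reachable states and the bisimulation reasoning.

not bisimilar

Reachable graph of P (4 states):
  m0 = rec X. b.c.(c.X)\{a,b}\{b} ⊢ -b-> m1
  m1 = c.(c.(rec X. b.c.(c.X)\{a,b}\{b}))\{a,b}\{b} ⊢ -c-> m2
  m2 = (c.(rec X. b.c.(c.X)\{a,b}\{b}))\{a,b}\{b} ⊢ -c-> m3
  m3 = (rec X. b.c.(c.X)\{a,b}\{b})\{a,b}\{b} ⊢ ·
Reachable graph of Q (3 states):
  n0 = rec X. b.c.(a.X)\{a,b}\{b} ⊢ -b-> n1
  n1 = c.(a.(rec X. b.c.(a.X)\{a,b}\{b}))\{a,b}\{b} ⊢ -c-> n2
  n2 = (a.(rec X. b.c.(a.X)\{a,b}\{b}))\{a,b}\{b} ⊢ ·
Bisimilarity quotient blocks:
  B0 = {m0}
  B1 = {m1}
  B2 = {m2, n1}
  B3 = {m3, n2}
  B4 = {n0}
m0 ∈ B0, n0 ∈ B4 → different blocks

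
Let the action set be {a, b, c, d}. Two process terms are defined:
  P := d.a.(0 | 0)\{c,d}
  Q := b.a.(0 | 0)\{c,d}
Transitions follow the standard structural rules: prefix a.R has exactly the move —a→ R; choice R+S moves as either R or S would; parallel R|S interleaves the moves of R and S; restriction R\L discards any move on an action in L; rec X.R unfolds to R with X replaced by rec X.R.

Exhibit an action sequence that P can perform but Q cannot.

P's transition system — 3 states:
  u0 = d.a.(0 | 0)\{c,d} has moves -d-> u1
  u1 = a.(0 | 0)\{c,d} has moves -a-> u2
  u2 = (0 | 0)\{c,d} has moves (no moves)
Q's transition system — 3 states:
  v0 = b.a.(0 | 0)\{c,d} has moves -b-> v1
  v1 = a.(0 | 0)\{c,d} has moves -a-> v2
  v2 = (0 | 0)\{c,d} has moves (no moves)
Trace ⟨d⟩ through P, begin at {u0}:
  step 1 (d): {u1}
  ✓ P
Trace ⟨d⟩ through Q, begin at {v0}:
  step 1 (d): no successor for Q

d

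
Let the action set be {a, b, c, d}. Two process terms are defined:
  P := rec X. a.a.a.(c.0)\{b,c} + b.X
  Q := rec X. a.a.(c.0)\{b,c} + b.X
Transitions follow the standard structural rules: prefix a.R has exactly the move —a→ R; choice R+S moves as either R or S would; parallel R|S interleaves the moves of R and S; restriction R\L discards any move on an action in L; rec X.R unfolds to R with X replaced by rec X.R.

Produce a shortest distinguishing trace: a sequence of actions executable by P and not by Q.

aaa

P's transition system — 4 states:
  p0 = rec X. a.a.a.(c.0)\{b,c} + b.X ⊢ -a-> p1, -b-> p0
  p1 = a.a.(c.0)\{b,c} ⊢ -a-> p2
  p2 = a.(c.0)\{b,c} ⊢ -a-> p3
  p3 = (c.0)\{b,c} ⊢ stopped
Q's transition system — 3 states:
  q0 = rec X. a.a.(c.0)\{b,c} + b.X ⊢ -a-> q1, -b-> q0
  q1 = a.(c.0)\{b,c} ⊢ -a-> q2
  q2 = (c.0)\{b,c} ⊢ stopped
Executing aaa from P (initial set {p0}):
  [1] a ⇒ {p1}
  [2] a ⇒ {p2}
  [3] a ⇒ {p3}
  ✓ P
Executing aaa from Q (initial set {q0}):
  [1] a ⇒ {q1}
  [2] a ⇒ {q2}
  [3] a ⇒ ∅ (Q stuck)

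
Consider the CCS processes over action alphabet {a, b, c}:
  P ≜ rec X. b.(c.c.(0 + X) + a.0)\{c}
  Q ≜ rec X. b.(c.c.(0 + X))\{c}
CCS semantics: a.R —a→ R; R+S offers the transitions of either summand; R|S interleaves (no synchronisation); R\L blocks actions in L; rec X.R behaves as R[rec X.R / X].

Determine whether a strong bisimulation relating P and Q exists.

P ≁ Q

P's transition system — 3 states:
  m0 = rec X. b.(c.c.(0 + X) + a.0)\{c} ⊢ —b→ m1
  m1 = (c.c.(0 + (rec X. b.(c.c.(0 + X) + a.0)\{c})) + a.0)\{c} ⊢ —a→ m2
  m2 = 0\{c} ⊢ stopped
Q's transition system — 2 states:
  n0 = rec X. b.(c.c.(0 + X))\{c} ⊢ —b→ n1
  n1 = (c.c.(0 + (rec X. b.(c.c.(0 + X))\{c})))\{c} ⊢ stopped
Coarsest stable partition (strong bisimilarity classes):
  B0 = {m0}
  B1 = {m1}
  B2 = {m2, n1}
  B3 = {n0}
m0 ∈ B0, n0 ∈ B3 → different blocks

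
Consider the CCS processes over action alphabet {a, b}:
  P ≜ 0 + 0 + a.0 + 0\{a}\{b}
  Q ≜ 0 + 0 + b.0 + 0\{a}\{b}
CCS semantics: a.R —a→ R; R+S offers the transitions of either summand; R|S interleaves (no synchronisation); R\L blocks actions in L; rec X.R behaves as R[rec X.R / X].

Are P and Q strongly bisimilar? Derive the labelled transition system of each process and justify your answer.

LTS(P): 2 reachable states
  p0 = 0 + 0 + a.0 + 0\{a}\{b} :: --a--▸ p1
  p1 = 0 :: ·
LTS(Q): 2 reachable states
  q0 = 0 + 0 + b.0 + 0\{a}\{b} :: --b--▸ q1
  q1 = 0 :: ·
Partition-refinement fixed point:
  B0 = {p0}
  B1 = {p1, q1}
  B2 = {q0}
p0 ∈ B0, q0 ∈ B2 → different blocks

NO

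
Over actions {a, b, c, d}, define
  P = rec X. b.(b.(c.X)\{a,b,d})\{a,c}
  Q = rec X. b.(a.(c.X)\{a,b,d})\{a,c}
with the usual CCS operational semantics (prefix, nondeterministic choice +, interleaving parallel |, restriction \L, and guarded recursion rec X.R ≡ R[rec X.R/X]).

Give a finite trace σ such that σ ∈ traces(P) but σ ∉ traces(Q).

Reachable graph of P (3 states):
  s0 = rec X. b.(b.(c.X)\{a,b,d})\{a,c} :: --b--▸ s1
  s1 = (b.(c.(rec X. b.(b.(c.X)\{a,b,d})\{a,c}))\{a,b,d})\{a,c} :: --b--▸ s2
  s2 = (c.(rec X. b.(b.(c.X)\{a,b,d})\{a,c}))\{a,b,d}\{a,c} :: ·
Reachable graph of Q (2 states):
  t0 = rec X. b.(a.(c.X)\{a,b,d})\{a,c} :: --b--▸ t1
  t1 = (a.(c.(rec X. b.(a.(c.X)\{a,b,d})\{a,c}))\{a,b,d})\{a,c} :: ·
Trace ⟨bb⟩ through P, begin at {s0}:
  [1] b ⇒ {s1}
  [2] b ⇒ {s2}
  — P admits the full trace.
Trace ⟨bb⟩ through Q, begin at {t0}:
  [1] b ⇒ {t1}
  [2] b ⇒ no successor for Q

bb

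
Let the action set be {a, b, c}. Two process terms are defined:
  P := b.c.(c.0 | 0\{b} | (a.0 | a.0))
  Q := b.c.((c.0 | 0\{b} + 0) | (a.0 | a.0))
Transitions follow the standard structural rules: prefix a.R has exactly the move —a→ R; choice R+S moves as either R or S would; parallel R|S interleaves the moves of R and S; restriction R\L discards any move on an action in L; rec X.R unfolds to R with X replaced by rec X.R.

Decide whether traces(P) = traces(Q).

LTS(P): 10 reachable states
  m0 = b.c.(c.0 | 0\{b} | (a.0 | a.0)) → =b=> m1
  m1 = c.(c.0 | 0\{b} | (a.0 | a.0)) → =c=> m2
  m2 = c.0 | 0\{b} | (a.0 | a.0) → =a=> m3, =a=> m4, =c=> m5
  m3 = c.0 | 0\{b} | (0 | a.0) → =a=> m6, =c=> m7
  m4 = c.0 | 0\{b} | (a.0 | 0) → =a=> m6, =c=> m8
  m5 = 0 | 0\{b} | (a.0 | a.0) → =a=> m7, =a=> m8
  m6 = c.0 | 0\{b} | (0 | 0) → =c=> m9
  m7 = 0 | 0\{b} | (0 | a.0) → =a=> m9
  m8 = 0 | 0\{b} | (a.0 | 0) → =a=> m9
  m9 = 0 | 0\{b} | (0 | 0) → stopped
LTS(Q): 10 reachable states
  n0 = b.c.((c.0 | 0\{b} + 0) | (a.0 | a.0)) → =b=> n1
  n1 = c.((c.0 | 0\{b} + 0) | (a.0 | a.0)) → =c=> n2
  n2 = (c.0 | 0\{b} + 0) | (a.0 | a.0) → =a=> n3, =a=> n4, =c=> n5
  n3 = (c.0 | 0\{b} + 0) | (0 | a.0) → =a=> n6, =c=> n7
  n4 = (c.0 | 0\{b} + 0) | (a.0 | 0) → =a=> n6, =c=> n8
  n5 = 0 | 0\{b} | (a.0 | a.0) → =a=> n7, =a=> n8
  n6 = (c.0 | 0\{b} + 0) | (0 | 0) → =c=> n9
  n7 = 0 | 0\{b} | (0 | a.0) → =a=> n9
  n8 = 0 | 0\{b} | (a.0 | 0) → =a=> n9
  n9 = 0 | 0\{b} | (0 | 0) → stopped
Partition-refinement fixed point:
  B0 = {m0, n0}
  B1 = {m1, n1}
  B2 = {m2, n2}
  B3 = {m5, n5}
  B4 = {m7, m8, n7, n8}
  B5 = {m9, n9}
  B6 = {m3, m4, n3, n4}
  B7 = {m6, n6}
m0 ∈ B0, n0 ∈ B0 → same block
Bisimilar ⇒ trace-equivalent.

trace-equivalent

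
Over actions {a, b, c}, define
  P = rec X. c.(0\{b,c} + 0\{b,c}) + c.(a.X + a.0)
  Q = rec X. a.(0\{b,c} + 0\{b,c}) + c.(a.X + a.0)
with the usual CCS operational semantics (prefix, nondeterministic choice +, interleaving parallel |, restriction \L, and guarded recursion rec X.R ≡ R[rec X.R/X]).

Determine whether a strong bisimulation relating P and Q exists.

LTS(P): 4 reachable states
  u0 = rec X. c.(0\{b,c} + 0\{b,c}) + c.(a.X + a.0) :: --c--▸ u1, --c--▸ u2
  u1 = 0\{b,c} + 0\{b,c} :: ∅
  u2 = a.(rec X. c.(0\{b,c} + 0\{b,c}) + c.(a.X + a.0)) + a.0 :: --a--▸ u0, --a--▸ u3
  u3 = 0 :: ∅
LTS(Q): 4 reachable states
  v0 = rec X. a.(0\{b,c} + 0\{b,c}) + c.(a.X + a.0) :: --a--▸ v1, --c--▸ v2
  v1 = 0\{b,c} + 0\{b,c} :: ∅
  v2 = a.(rec X. a.(0\{b,c} + 0\{b,c}) + c.(a.X + a.0)) + a.0 :: --a--▸ v0, --a--▸ v3
  v3 = 0 :: ∅
Bisimilarity quotient blocks:
  B0 = {u0}
  B1 = {u1, u3, v1, v3}
  B2 = {u2}
  B3 = {v0}
  B4 = {v2}
u0 ∈ B0, v0 ∈ B3 → different blocks

not bisimilar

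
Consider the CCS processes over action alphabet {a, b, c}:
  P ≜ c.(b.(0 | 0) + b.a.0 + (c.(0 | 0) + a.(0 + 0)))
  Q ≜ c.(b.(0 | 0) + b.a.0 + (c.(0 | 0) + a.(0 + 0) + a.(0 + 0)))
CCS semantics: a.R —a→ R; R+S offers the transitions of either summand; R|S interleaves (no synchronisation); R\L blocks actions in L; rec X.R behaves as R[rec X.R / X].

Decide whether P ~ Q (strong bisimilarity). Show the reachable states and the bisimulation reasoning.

YES

LTS(P): 6 reachable states
  u0 = c.(b.(0 | 0) + b.a.0 + (c.(0 | 0) + a.(0 + 0))) has moves ··c··> u1
  u1 = b.(0 | 0) + b.a.0 + (c.(0 | 0) + a.(0 + 0)) has moves ··a··> u2, ··b··> u3, ··b··> u4, ··c··> u3
  u2 = 0 + 0 has moves deadlocked
  u3 = 0 | 0 has moves deadlocked
  u4 = a.0 has moves ··a··> u5
  u5 = 0 has moves deadlocked
LTS(Q): 6 reachable states
  v0 = c.(b.(0 | 0) + b.a.0 + (c.(0 | 0) + a.(0 + 0) + a.(0 + 0))) has moves ··c··> v1
  v1 = b.(0 | 0) + b.a.0 + (c.(0 | 0) + a.(0 + 0) + a.(0 + 0)) has moves ··a··> v2, ··b··> v3, ··b··> v4, ··c··> v3
  v2 = 0 + 0 has moves deadlocked
  v3 = 0 | 0 has moves deadlocked
  v4 = a.0 has moves ··a··> v5
  v5 = 0 has moves deadlocked
Bisimilarity quotient blocks:
  B0 = {u0, v0}
  B1 = {u1, v1}
  B2 = {u2, u3, u5, v2, v3, v5}
  B3 = {u4, v4}
u0 ∈ B0, v0 ∈ B0 → same block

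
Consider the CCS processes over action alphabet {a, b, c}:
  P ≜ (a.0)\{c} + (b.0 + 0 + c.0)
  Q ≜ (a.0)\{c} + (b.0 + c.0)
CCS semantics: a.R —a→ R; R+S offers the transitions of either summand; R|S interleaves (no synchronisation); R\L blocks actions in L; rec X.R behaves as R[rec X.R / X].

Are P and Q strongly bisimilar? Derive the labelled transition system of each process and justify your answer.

YES

LTS(P): 3 reachable states
  u0 = (a.0)\{c} + (b.0 + 0 + c.0) | —a→ u1, —b→ u2, —c→ u2
  u1 = 0\{c} | (no moves)
  u2 = 0 | (no moves)
LTS(Q): 3 reachable states
  v0 = (a.0)\{c} + (b.0 + c.0) | —a→ v1, —b→ v2, —c→ v2
  v1 = 0\{c} | (no moves)
  v2 = 0 | (no moves)
Bisimilarity quotient blocks:
  B0 = {u0, v0}
  B1 = {u1, u2, v1, v2}
u0 ∈ B0, v0 ∈ B0 → same block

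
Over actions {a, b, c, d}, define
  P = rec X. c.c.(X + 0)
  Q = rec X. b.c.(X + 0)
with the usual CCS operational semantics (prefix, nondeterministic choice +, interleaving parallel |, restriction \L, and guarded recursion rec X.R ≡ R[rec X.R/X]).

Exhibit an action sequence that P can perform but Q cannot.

c

Reachable graph of P (3 states):
  p0 = rec X. c.c.(X + 0) | --c--▸ p1
  p1 = c.((rec X. c.c.(X + 0)) + 0) | --c--▸ p2
  p2 = (rec X. c.c.(X + 0)) + 0 | --c--▸ p1
Reachable graph of Q (3 states):
  q0 = rec X. b.c.(X + 0) | --b--▸ q1
  q1 = c.((rec X. b.c.(X + 0)) + 0) | --c--▸ q2
  q2 = (rec X. b.c.(X + 0)) + 0 | --b--▸ q1
Run σ = ⟨c⟩ on P: start {p0}
  step 1 (c): {p1}
  — P admits the full trace.
Run σ = ⟨c⟩ on Q: start {q0}
  step 1 (c): ∅ (Q stuck)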